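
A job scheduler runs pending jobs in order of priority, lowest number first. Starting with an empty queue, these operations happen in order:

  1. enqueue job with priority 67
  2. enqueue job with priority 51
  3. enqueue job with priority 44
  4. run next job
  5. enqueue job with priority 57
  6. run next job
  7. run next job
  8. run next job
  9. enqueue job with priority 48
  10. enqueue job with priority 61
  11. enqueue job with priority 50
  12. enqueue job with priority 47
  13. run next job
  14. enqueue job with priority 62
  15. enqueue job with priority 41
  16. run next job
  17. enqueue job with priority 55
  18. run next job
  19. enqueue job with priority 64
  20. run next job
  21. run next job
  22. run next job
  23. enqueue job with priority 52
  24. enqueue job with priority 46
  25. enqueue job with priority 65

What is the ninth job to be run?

55

insert 67 → {67}
insert 51 → {51, 67}
insert 44 → {44, 51, 67}
run next job → 44; now {51, 67}
insert 57 → {51, 57, 67}
run next job → 51; now {57, 67}
run next job → 57; now {67}
run next job → 67; now {}
insert 48 → {48}
insert 61 → {48, 61}
insert 50 → {48, 50, 61}
insert 47 → {47, 48, 50, 61}
run next job → 47; now {48, 50, 61}
insert 62 → {48, 50, 61, 62}
insert 41 → {41, 48, 50, 61, 62}
run next job → 41; now {48, 50, 61, 62}
insert 55 → {48, 50, 55, 61, 62}
run next job → 48; now {50, 55, 61, 62}
insert 64 → {50, 55, 61, 62, 64}
run next job → 50; now {55, 61, 62, 64}
run next job → 55; now {61, 62, 64}
run next job → 61; now {62, 64}
insert 52 → {52, 62, 64}
insert 46 → {46, 52, 62, 64}
insert 65 → {46, 52, 62, 64, 65}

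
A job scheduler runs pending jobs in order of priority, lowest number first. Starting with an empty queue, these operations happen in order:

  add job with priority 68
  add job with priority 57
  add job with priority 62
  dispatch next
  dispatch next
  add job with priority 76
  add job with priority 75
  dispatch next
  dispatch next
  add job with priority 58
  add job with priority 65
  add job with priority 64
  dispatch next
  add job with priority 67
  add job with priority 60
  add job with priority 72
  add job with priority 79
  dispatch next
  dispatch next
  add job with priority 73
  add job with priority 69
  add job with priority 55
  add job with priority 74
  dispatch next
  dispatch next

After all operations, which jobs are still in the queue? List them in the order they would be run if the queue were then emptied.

insert 68 → {68}
insert 57 → {57, 68}
insert 62 → {57, 62, 68}
dispatch next → 57; now {62, 68}
dispatch next → 62; now {68}
insert 76 → {68, 76}
insert 75 → {68, 75, 76}
dispatch next → 68; now {75, 76}
dispatch next → 75; now {76}
insert 58 → {58, 76}
insert 65 → {58, 65, 76}
insert 64 → {58, 64, 65, 76}
dispatch next → 58; now {64, 65, 76}
insert 67 → {64, 65, 67, 76}
insert 60 → {60, 64, 65, 67, 76}
insert 72 → {60, 64, 65, 67, 72, 76}
insert 79 → {60, 64, 65, 67, 72, 76, 79}
dispatch next → 60; now {64, 65, 67, 72, 76, 79}
dispatch next → 64; now {65, 67, 72, 76, 79}
insert 73 → {65, 67, 72, 73, 76, 79}
insert 69 → {65, 67, 69, 72, 73, 76, 79}
insert 55 → {55, 65, 67, 69, 72, 73, 76, 79}
insert 74 → {55, 65, 67, 69, 72, 73, 74, 76, 79}
dispatch next → 55; now {65, 67, 69, 72, 73, 74, 76, 79}
dispatch next → 65; now {67, 69, 72, 73, 74, 76, 79}

[67, 69, 72, 73, 74, 76, 79]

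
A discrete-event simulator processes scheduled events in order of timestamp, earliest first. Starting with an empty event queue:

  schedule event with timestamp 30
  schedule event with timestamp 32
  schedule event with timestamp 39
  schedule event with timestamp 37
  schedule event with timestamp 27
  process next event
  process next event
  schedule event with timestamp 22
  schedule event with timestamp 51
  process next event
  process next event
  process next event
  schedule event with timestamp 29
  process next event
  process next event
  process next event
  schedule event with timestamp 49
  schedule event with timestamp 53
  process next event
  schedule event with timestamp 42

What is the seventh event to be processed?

39

insert 30 → {30}
insert 32 → {30, 32}
insert 39 → {30, 32, 39}
insert 37 → {30, 32, 37, 39}
insert 27 → {27, 30, 32, 37, 39}
process next event → 27; now {30, 32, 37, 39}
process next event → 30; now {32, 37, 39}
insert 22 → {22, 32, 37, 39}
insert 51 → {22, 32, 37, 39, 51}
process next event → 22; now {32, 37, 39, 51}
process next event → 32; now {37, 39, 51}
process next event → 37; now {39, 51}
insert 29 → {29, 39, 51}
process next event → 29; now {39, 51}
process next event → 39; now {51}
process next event → 51; now {}
insert 49 → {49}
insert 53 → {49, 53}
process next event → 49; now {53}
insert 42 → {42, 53}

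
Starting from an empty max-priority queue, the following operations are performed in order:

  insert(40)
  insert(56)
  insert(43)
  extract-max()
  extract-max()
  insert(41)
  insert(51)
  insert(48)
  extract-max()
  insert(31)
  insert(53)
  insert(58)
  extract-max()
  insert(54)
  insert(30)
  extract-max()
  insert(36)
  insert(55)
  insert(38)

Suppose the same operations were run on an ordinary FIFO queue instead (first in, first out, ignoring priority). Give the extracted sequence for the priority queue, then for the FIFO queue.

priority queue: [56, 43, 51, 58, 54]; FIFO queue: 40 → 56 → 43 → 41 → 51

insert 40 → {40}
insert 56 → {56, 40}
insert 43 → {56, 43, 40}
extract-max → 56; now {43, 40}
extract-max → 43; now {40}
insert 41 → {41, 40}
insert 51 → {51, 41, 40}
insert 48 → {51, 48, 41, 40}
extract-max → 51; now {48, 41, 40}
insert 31 → {48, 41, 40, 31}
insert 53 → {53, 48, 41, 40, 31}
insert 58 → {58, 53, 48, 41, 40, 31}
extract-max → 58; now {53, 48, 41, 40, 31}
insert 54 → {54, 53, 48, 41, 40, 31}
insert 30 → {54, 53, 48, 41, 40, 31, 30}
extract-max → 54; now {53, 48, 41, 40, 31, 30}
insert 36 → {53, 48, 41, 40, 36, 31, 30}
insert 55 → {55, 53, 48, 41, 40, 36, 31, 30}
insert 38 → {55, 53, 48, 41, 40, 38, 36, 31, 30}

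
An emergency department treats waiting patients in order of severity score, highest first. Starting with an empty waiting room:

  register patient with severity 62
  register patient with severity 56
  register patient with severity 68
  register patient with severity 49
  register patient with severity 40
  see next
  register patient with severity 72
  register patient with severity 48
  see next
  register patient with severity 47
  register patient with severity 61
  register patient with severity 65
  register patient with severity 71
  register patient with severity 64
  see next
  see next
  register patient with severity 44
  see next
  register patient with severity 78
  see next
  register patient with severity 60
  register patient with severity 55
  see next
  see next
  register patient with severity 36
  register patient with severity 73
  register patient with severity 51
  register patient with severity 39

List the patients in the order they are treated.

insert 62 → {62}
insert 56 → {62, 56}
insert 68 → {68, 62, 56}
insert 49 → {68, 62, 56, 49}
insert 40 → {68, 62, 56, 49, 40}
see next → 68; now {62, 56, 49, 40}
insert 72 → {72, 62, 56, 49, 40}
insert 48 → {72, 62, 56, 49, 48, 40}
see next → 72; now {62, 56, 49, 48, 40}
insert 47 → {62, 56, 49, 48, 47, 40}
insert 61 → {62, 61, 56, 49, 48, 47, 40}
insert 65 → {65, 62, 61, 56, 49, 48, 47, 40}
insert 71 → {71, 65, 62, 61, 56, 49, 48, 47, 40}
insert 64 → {71, 65, 64, 62, 61, 56, 49, 48, 47, 40}
see next → 71; now {65, 64, 62, 61, 56, 49, 48, 47, 40}
see next → 65; now {64, 62, 61, 56, 49, 48, 47, 40}
insert 44 → {64, 62, 61, 56, 49, 48, 47, 44, 40}
see next → 64; now {62, 61, 56, 49, 48, 47, 44, 40}
insert 78 → {78, 62, 61, 56, 49, 48, 47, 44, 40}
see next → 78; now {62, 61, 56, 49, 48, 47, 44, 40}
insert 60 → {62, 61, 60, 56, 49, 48, 47, 44, 40}
insert 55 → {62, 61, 60, 56, 55, 49, 48, 47, 44, 40}
see next → 62; now {61, 60, 56, 55, 49, 48, 47, 44, 40}
see next → 61; now {60, 56, 55, 49, 48, 47, 44, 40}
insert 36 → {60, 56, 55, 49, 48, 47, 44, 40, 36}
insert 73 → {73, 60, 56, 55, 49, 48, 47, 44, 40, 36}
insert 51 → {73, 60, 56, 55, 51, 49, 48, 47, 44, 40, 36}
insert 39 → {73, 60, 56, 55, 51, 49, 48, 47, 44, 40, 39, 36}

[68, 72, 71, 65, 64, 78, 62, 61]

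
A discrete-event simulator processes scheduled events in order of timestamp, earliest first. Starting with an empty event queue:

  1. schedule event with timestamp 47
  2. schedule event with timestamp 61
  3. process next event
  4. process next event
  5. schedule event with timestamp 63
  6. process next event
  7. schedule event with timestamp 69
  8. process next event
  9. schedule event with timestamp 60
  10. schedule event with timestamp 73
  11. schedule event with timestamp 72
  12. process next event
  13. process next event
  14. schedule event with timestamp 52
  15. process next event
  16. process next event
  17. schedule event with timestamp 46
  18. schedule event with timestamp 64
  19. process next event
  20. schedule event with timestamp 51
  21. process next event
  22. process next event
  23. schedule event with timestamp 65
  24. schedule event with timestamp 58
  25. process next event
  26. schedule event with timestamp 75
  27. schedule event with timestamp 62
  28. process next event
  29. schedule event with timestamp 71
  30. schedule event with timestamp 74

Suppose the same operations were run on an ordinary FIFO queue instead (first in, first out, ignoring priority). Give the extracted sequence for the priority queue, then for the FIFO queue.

priority queue: 47 → 61 → 63 → 69 → 60 → 72 → 52 → 73 → 46 → 51 → 64 → 58 → 62; FIFO queue: [47, 61, 63, 69, 60, 73, 72, 52, 46, 64, 51, 65, 58]

insert 47 → {47}
insert 61 → {47, 61}
process next event → 47; now {61}
process next event → 61; now {}
insert 63 → {63}
process next event → 63; now {}
insert 69 → {69}
process next event → 69; now {}
insert 60 → {60}
insert 73 → {60, 73}
insert 72 → {60, 72, 73}
process next event → 60; now {72, 73}
process next event → 72; now {73}
insert 52 → {52, 73}
process next event → 52; now {73}
process next event → 73; now {}
insert 46 → {46}
insert 64 → {46, 64}
process next event → 46; now {64}
insert 51 → {51, 64}
process next event → 51; now {64}
process next event → 64; now {}
insert 65 → {65}
insert 58 → {58, 65}
process next event → 58; now {65}
insert 75 → {65, 75}
insert 62 → {62, 65, 75}
process next event → 62; now {65, 75}
insert 71 → {65, 71, 75}
insert 74 → {65, 71, 74, 75}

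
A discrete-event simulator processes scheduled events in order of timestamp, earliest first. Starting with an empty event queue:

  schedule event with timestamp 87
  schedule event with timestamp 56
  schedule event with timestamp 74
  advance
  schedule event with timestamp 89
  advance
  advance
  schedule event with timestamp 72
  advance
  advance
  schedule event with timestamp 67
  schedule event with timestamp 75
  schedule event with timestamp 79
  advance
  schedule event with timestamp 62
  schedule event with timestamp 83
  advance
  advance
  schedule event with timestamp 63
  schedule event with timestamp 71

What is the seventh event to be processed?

insert 87 → {87}
insert 56 → {56, 87}
insert 74 → {56, 74, 87}
advance → 56; now {74, 87}
insert 89 → {74, 87, 89}
advance → 74; now {87, 89}
advance → 87; now {89}
insert 72 → {72, 89}
advance → 72; now {89}
advance → 89; now {}
insert 67 → {67}
insert 75 → {67, 75}
insert 79 → {67, 75, 79}
advance → 67; now {75, 79}
insert 62 → {62, 75, 79}
insert 83 → {62, 75, 79, 83}
advance → 62; now {75, 79, 83}
advance → 75; now {79, 83}
insert 63 → {63, 79, 83}
insert 71 → {63, 71, 79, 83}

62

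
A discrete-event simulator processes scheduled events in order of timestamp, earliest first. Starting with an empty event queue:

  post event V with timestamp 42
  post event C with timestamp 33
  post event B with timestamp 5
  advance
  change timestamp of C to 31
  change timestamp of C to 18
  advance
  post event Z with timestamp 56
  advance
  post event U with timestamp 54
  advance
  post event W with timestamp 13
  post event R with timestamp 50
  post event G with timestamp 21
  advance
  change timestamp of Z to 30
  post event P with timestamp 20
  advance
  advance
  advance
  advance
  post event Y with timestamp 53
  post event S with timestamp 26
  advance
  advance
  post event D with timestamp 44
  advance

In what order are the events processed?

add V (timestamp 42) → {V:42}
add C (timestamp 33) → {C:33, V:42}
add B (timestamp 5) → {B:5, C:33, V:42}
advance → B; now {C:33, V:42}
update C to timestamp 31 → {C:31, V:42}
update C to timestamp 18 → {C:18, V:42}
advance → C; now {V:42}
add Z (timestamp 56) → {V:42, Z:56}
advance → V; now {Z:56}
add U (timestamp 54) → {U:54, Z:56}
advance → U; now {Z:56}
add W (timestamp 13) → {W:13, Z:56}
add R (timestamp 50) → {W:13, R:50, Z:56}
add G (timestamp 21) → {W:13, G:21, R:50, Z:56}
advance → W; now {G:21, R:50, Z:56}
update Z to timestamp 30 → {G:21, Z:30, R:50}
add P (timestamp 20) → {P:20, G:21, Z:30, R:50}
advance → P; now {G:21, Z:30, R:50}
advance → G; now {Z:30, R:50}
advance → Z; now {R:50}
advance → R; now {}
add Y (timestamp 53) → {Y:53}
add S (timestamp 26) → {S:26, Y:53}
advance → S; now {Y:53}
advance → Y; now {}
add D (timestamp 44) → {D:44}
advance → D; now {}

B, C, V, U, W, P, G, Z, R, S, Y, D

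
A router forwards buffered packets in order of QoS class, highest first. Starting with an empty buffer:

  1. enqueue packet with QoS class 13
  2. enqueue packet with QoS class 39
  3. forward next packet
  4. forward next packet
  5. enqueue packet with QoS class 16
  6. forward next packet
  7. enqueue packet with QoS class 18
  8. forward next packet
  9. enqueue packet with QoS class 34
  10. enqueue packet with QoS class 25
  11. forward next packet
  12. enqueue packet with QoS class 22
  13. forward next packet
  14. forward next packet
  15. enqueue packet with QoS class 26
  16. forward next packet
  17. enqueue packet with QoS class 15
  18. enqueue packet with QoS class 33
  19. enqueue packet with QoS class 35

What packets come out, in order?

39, 13, 16, 18, 34, 25, 22, 26

insert 13 → {13}
insert 39 → {39, 13}
forward next packet → 39; now {13}
forward next packet → 13; now {}
insert 16 → {16}
forward next packet → 16; now {}
insert 18 → {18}
forward next packet → 18; now {}
insert 34 → {34}
insert 25 → {34, 25}
forward next packet → 34; now {25}
insert 22 → {25, 22}
forward next packet → 25; now {22}
forward next packet → 22; now {}
insert 26 → {26}
forward next packet → 26; now {}
insert 15 → {15}
insert 33 → {33, 15}
insert 35 → {35, 33, 15}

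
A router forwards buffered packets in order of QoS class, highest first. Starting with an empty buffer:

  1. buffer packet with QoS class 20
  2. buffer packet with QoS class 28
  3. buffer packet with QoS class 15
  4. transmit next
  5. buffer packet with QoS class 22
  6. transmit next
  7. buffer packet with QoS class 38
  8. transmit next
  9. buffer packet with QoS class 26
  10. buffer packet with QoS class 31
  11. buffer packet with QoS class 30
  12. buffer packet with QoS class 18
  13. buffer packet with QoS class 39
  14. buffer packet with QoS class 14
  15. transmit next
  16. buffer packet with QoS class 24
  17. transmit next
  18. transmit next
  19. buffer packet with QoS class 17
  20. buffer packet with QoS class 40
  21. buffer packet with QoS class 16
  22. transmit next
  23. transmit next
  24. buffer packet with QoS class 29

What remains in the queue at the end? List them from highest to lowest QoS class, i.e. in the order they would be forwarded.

insert 20 → {20}
insert 28 → {28, 20}
insert 15 → {28, 20, 15}
transmit next → 28; now {20, 15}
insert 22 → {22, 20, 15}
transmit next → 22; now {20, 15}
insert 38 → {38, 20, 15}
transmit next → 38; now {20, 15}
insert 26 → {26, 20, 15}
insert 31 → {31, 26, 20, 15}
insert 30 → {31, 30, 26, 20, 15}
insert 18 → {31, 30, 26, 20, 18, 15}
insert 39 → {39, 31, 30, 26, 20, 18, 15}
insert 14 → {39, 31, 30, 26, 20, 18, 15, 14}
transmit next → 39; now {31, 30, 26, 20, 18, 15, 14}
insert 24 → {31, 30, 26, 24, 20, 18, 15, 14}
transmit next → 31; now {30, 26, 24, 20, 18, 15, 14}
transmit next → 30; now {26, 24, 20, 18, 15, 14}
insert 17 → {26, 24, 20, 18, 17, 15, 14}
insert 40 → {40, 26, 24, 20, 18, 17, 15, 14}
insert 16 → {40, 26, 24, 20, 18, 17, 16, 15, 14}
transmit next → 40; now {26, 24, 20, 18, 17, 16, 15, 14}
transmit next → 26; now {24, 20, 18, 17, 16, 15, 14}
insert 29 → {29, 24, 20, 18, 17, 16, 15, 14}

[29, 24, 20, 18, 17, 16, 15, 14]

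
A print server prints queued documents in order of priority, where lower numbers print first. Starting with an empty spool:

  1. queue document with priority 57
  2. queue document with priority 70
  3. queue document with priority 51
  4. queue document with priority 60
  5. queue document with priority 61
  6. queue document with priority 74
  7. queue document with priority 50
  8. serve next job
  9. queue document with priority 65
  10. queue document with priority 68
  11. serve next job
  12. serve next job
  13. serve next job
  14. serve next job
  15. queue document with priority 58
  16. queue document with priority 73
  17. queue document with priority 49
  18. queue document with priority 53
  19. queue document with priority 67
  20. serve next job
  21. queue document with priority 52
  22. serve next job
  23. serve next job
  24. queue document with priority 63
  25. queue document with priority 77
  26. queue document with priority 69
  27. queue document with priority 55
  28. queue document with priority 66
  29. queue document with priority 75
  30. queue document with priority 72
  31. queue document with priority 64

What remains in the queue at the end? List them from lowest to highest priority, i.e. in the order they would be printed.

insert 57 → {57}
insert 70 → {57, 70}
insert 51 → {51, 57, 70}
insert 60 → {51, 57, 60, 70}
insert 61 → {51, 57, 60, 61, 70}
insert 74 → {51, 57, 60, 61, 70, 74}
insert 50 → {50, 51, 57, 60, 61, 70, 74}
serve next job → 50; now {51, 57, 60, 61, 70, 74}
insert 65 → {51, 57, 60, 61, 65, 70, 74}
insert 68 → {51, 57, 60, 61, 65, 68, 70, 74}
serve next job → 51; now {57, 60, 61, 65, 68, 70, 74}
serve next job → 57; now {60, 61, 65, 68, 70, 74}
serve next job → 60; now {61, 65, 68, 70, 74}
serve next job → 61; now {65, 68, 70, 74}
insert 58 → {58, 65, 68, 70, 74}
insert 73 → {58, 65, 68, 70, 73, 74}
insert 49 → {49, 58, 65, 68, 70, 73, 74}
insert 53 → {49, 53, 58, 65, 68, 70, 73, 74}
insert 67 → {49, 53, 58, 65, 67, 68, 70, 73, 74}
serve next job → 49; now {53, 58, 65, 67, 68, 70, 73, 74}
insert 52 → {52, 53, 58, 65, 67, 68, 70, 73, 74}
serve next job → 52; now {53, 58, 65, 67, 68, 70, 73, 74}
serve next job → 53; now {58, 65, 67, 68, 70, 73, 74}
insert 63 → {58, 63, 65, 67, 68, 70, 73, 74}
insert 77 → {58, 63, 65, 67, 68, 70, 73, 74, 77}
insert 69 → {58, 63, 65, 67, 68, 69, 70, 73, 74, 77}
insert 55 → {55, 58, 63, 65, 67, 68, 69, 70, 73, 74, 77}
insert 66 → {55, 58, 63, 65, 66, 67, 68, 69, 70, 73, 74, 77}
insert 75 → {55, 58, 63, 65, 66, 67, 68, 69, 70, 73, 74, 75, 77}
insert 72 → {55, 58, 63, 65, 66, 67, 68, 69, 70, 72, 73, 74, 75, 77}
insert 64 → {55, 58, 63, 64, 65, 66, 67, 68, 69, 70, 72, 73, 74, 75, 77}

55 → 58 → 63 → 64 → 65 → 66 → 67 → 68 → 69 → 70 → 72 → 73 → 74 → 75 → 77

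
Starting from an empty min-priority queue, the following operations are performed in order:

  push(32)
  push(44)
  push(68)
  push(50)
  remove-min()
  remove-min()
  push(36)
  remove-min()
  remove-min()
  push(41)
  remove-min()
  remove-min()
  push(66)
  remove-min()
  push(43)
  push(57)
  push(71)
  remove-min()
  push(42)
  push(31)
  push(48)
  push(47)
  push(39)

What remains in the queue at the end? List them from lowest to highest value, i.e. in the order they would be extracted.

31, 39, 42, 47, 48, 57, 71

insert 32 → {32}
insert 44 → {32, 44}
insert 68 → {32, 44, 68}
insert 50 → {32, 44, 50, 68}
remove-min → 32; now {44, 50, 68}
remove-min → 44; now {50, 68}
insert 36 → {36, 50, 68}
remove-min → 36; now {50, 68}
remove-min → 50; now {68}
insert 41 → {41, 68}
remove-min → 41; now {68}
remove-min → 68; now {}
insert 66 → {66}
remove-min → 66; now {}
insert 43 → {43}
insert 57 → {43, 57}
insert 71 → {43, 57, 71}
remove-min → 43; now {57, 71}
insert 42 → {42, 57, 71}
insert 31 → {31, 42, 57, 71}
insert 48 → {31, 42, 48, 57, 71}
insert 47 → {31, 42, 47, 48, 57, 71}
insert 39 → {31, 39, 42, 47, 48, 57, 71}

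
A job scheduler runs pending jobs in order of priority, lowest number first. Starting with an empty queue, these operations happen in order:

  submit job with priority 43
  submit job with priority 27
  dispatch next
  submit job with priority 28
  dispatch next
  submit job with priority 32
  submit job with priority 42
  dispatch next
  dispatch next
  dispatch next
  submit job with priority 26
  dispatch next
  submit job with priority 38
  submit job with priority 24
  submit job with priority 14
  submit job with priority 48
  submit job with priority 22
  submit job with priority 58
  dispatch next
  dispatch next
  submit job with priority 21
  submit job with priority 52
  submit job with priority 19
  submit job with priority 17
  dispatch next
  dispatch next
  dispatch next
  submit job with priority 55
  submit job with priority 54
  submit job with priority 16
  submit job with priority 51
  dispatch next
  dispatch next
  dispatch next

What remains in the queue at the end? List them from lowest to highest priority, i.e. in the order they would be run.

48, 51, 52, 54, 55, 58

insert 43 → {43}
insert 27 → {27, 43}
dispatch next → 27; now {43}
insert 28 → {28, 43}
dispatch next → 28; now {43}
insert 32 → {32, 43}
insert 42 → {32, 42, 43}
dispatch next → 32; now {42, 43}
dispatch next → 42; now {43}
dispatch next → 43; now {}
insert 26 → {26}
dispatch next → 26; now {}
insert 38 → {38}
insert 24 → {24, 38}
insert 14 → {14, 24, 38}
insert 48 → {14, 24, 38, 48}
insert 22 → {14, 22, 24, 38, 48}
insert 58 → {14, 22, 24, 38, 48, 58}
dispatch next → 14; now {22, 24, 38, 48, 58}
dispatch next → 22; now {24, 38, 48, 58}
insert 21 → {21, 24, 38, 48, 58}
insert 52 → {21, 24, 38, 48, 52, 58}
insert 19 → {19, 21, 24, 38, 48, 52, 58}
insert 17 → {17, 19, 21, 24, 38, 48, 52, 58}
dispatch next → 17; now {19, 21, 24, 38, 48, 52, 58}
dispatch next → 19; now {21, 24, 38, 48, 52, 58}
dispatch next → 21; now {24, 38, 48, 52, 58}
insert 55 → {24, 38, 48, 52, 55, 58}
insert 54 → {24, 38, 48, 52, 54, 55, 58}
insert 16 → {16, 24, 38, 48, 52, 54, 55, 58}
insert 51 → {16, 24, 38, 48, 51, 52, 54, 55, 58}
dispatch next → 16; now {24, 38, 48, 51, 52, 54, 55, 58}
dispatch next → 24; now {38, 48, 51, 52, 54, 55, 58}
dispatch next → 38; now {48, 51, 52, 54, 55, 58}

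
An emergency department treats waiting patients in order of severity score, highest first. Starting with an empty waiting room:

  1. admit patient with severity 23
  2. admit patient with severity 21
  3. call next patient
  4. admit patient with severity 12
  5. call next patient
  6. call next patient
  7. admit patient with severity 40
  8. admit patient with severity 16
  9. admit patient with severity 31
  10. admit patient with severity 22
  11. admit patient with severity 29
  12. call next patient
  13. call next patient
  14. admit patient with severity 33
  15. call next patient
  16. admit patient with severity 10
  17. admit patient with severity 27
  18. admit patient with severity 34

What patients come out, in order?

insert 23 → {23}
insert 21 → {23, 21}
call next patient → 23; now {21}
insert 12 → {21, 12}
call next patient → 21; now {12}
call next patient → 12; now {}
insert 40 → {40}
insert 16 → {40, 16}
insert 31 → {40, 31, 16}
insert 22 → {40, 31, 22, 16}
insert 29 → {40, 31, 29, 22, 16}
call next patient → 40; now {31, 29, 22, 16}
call next patient → 31; now {29, 22, 16}
insert 33 → {33, 29, 22, 16}
call next patient → 33; now {29, 22, 16}
insert 10 → {29, 22, 16, 10}
insert 27 → {29, 27, 22, 16, 10}
insert 34 → {34, 29, 27, 22, 16, 10}

[23, 21, 12, 40, 31, 33]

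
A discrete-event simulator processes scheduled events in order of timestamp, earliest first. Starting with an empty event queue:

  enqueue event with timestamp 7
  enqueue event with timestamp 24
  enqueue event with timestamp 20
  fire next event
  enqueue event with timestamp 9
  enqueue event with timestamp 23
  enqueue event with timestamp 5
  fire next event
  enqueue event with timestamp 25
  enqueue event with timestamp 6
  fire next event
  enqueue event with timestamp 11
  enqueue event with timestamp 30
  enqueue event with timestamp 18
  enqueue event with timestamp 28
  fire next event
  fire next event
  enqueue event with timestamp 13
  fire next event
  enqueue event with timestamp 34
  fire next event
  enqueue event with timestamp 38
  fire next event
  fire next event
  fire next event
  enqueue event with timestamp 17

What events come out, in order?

7 → 5 → 6 → 9 → 11 → 13 → 18 → 20 → 23 → 24

insert 7 → {7}
insert 24 → {7, 24}
insert 20 → {7, 20, 24}
fire next event → 7; now {20, 24}
insert 9 → {9, 20, 24}
insert 23 → {9, 20, 23, 24}
insert 5 → {5, 9, 20, 23, 24}
fire next event → 5; now {9, 20, 23, 24}
insert 25 → {9, 20, 23, 24, 25}
insert 6 → {6, 9, 20, 23, 24, 25}
fire next event → 6; now {9, 20, 23, 24, 25}
insert 11 → {9, 11, 20, 23, 24, 25}
insert 30 → {9, 11, 20, 23, 24, 25, 30}
insert 18 → {9, 11, 18, 20, 23, 24, 25, 30}
insert 28 → {9, 11, 18, 20, 23, 24, 25, 28, 30}
fire next event → 9; now {11, 18, 20, 23, 24, 25, 28, 30}
fire next event → 11; now {18, 20, 23, 24, 25, 28, 30}
insert 13 → {13, 18, 20, 23, 24, 25, 28, 30}
fire next event → 13; now {18, 20, 23, 24, 25, 28, 30}
insert 34 → {18, 20, 23, 24, 25, 28, 30, 34}
fire next event → 18; now {20, 23, 24, 25, 28, 30, 34}
insert 38 → {20, 23, 24, 25, 28, 30, 34, 38}
fire next event → 20; now {23, 24, 25, 28, 30, 34, 38}
fire next event → 23; now {24, 25, 28, 30, 34, 38}
fire next event → 24; now {25, 28, 30, 34, 38}
insert 17 → {17, 25, 28, 30, 34, 38}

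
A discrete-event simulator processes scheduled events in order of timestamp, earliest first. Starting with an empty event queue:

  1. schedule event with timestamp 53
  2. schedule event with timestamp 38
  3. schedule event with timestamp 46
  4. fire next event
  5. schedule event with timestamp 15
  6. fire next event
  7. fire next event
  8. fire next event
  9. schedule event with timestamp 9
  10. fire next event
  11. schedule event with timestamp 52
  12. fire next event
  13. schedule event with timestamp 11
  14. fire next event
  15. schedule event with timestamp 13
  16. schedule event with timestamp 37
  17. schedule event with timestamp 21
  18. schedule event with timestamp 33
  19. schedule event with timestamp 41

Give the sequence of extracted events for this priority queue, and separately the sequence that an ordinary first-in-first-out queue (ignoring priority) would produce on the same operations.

insert 53 → {53}
insert 38 → {38, 53}
insert 46 → {38, 46, 53}
fire next event → 38; now {46, 53}
insert 15 → {15, 46, 53}
fire next event → 15; now {46, 53}
fire next event → 46; now {53}
fire next event → 53; now {}
insert 9 → {9}
fire next event → 9; now {}
insert 52 → {52}
fire next event → 52; now {}
insert 11 → {11}
fire next event → 11; now {}
insert 13 → {13}
insert 37 → {13, 37}
insert 21 → {13, 21, 37}
insert 33 → {13, 21, 33, 37}
insert 41 → {13, 21, 33, 37, 41}

priority queue: 38, 15, 46, 53, 9, 52, 11; FIFO queue: 53 → 38 → 46 → 15 → 9 → 52 → 11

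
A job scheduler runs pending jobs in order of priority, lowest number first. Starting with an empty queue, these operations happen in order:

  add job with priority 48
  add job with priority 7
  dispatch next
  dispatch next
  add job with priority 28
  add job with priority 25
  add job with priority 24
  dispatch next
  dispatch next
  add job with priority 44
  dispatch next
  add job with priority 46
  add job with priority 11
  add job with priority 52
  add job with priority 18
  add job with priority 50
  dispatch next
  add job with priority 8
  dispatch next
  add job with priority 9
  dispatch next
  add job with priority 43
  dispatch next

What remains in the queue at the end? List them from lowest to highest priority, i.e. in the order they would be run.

insert 48 → {48}
insert 7 → {7, 48}
dispatch next → 7; now {48}
dispatch next → 48; now {}
insert 28 → {28}
insert 25 → {25, 28}
insert 24 → {24, 25, 28}
dispatch next → 24; now {25, 28}
dispatch next → 25; now {28}
insert 44 → {28, 44}
dispatch next → 28; now {44}
insert 46 → {44, 46}
insert 11 → {11, 44, 46}
insert 52 → {11, 44, 46, 52}
insert 18 → {11, 18, 44, 46, 52}
insert 50 → {11, 18, 44, 46, 50, 52}
dispatch next → 11; now {18, 44, 46, 50, 52}
insert 8 → {8, 18, 44, 46, 50, 52}
dispatch next → 8; now {18, 44, 46, 50, 52}
insert 9 → {9, 18, 44, 46, 50, 52}
dispatch next → 9; now {18, 44, 46, 50, 52}
insert 43 → {18, 43, 44, 46, 50, 52}
dispatch next → 18; now {43, 44, 46, 50, 52}

43, 44, 46, 50, 52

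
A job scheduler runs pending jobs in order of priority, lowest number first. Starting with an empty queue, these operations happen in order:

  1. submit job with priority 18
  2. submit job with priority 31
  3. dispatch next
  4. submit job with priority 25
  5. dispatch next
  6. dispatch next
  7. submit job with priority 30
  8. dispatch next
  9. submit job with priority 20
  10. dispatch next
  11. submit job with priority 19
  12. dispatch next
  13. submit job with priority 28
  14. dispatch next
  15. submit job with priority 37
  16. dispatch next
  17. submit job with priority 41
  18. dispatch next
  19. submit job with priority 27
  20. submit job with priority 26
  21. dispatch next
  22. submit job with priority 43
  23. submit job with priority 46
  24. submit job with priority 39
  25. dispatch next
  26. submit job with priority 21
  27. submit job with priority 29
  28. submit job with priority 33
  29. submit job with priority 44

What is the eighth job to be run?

insert 18 → {18}
insert 31 → {18, 31}
dispatch next → 18; now {31}
insert 25 → {25, 31}
dispatch next → 25; now {31}
dispatch next → 31; now {}
insert 30 → {30}
dispatch next → 30; now {}
insert 20 → {20}
dispatch next → 20; now {}
insert 19 → {19}
dispatch next → 19; now {}
insert 28 → {28}
dispatch next → 28; now {}
insert 37 → {37}
dispatch next → 37; now {}
insert 41 → {41}
dispatch next → 41; now {}
insert 27 → {27}
insert 26 → {26, 27}
dispatch next → 26; now {27}
insert 43 → {27, 43}
insert 46 → {27, 43, 46}
insert 39 → {27, 39, 43, 46}
dispatch next → 27; now {39, 43, 46}
insert 21 → {21, 39, 43, 46}
insert 29 → {21, 29, 39, 43, 46}
insert 33 → {21, 29, 33, 39, 43, 46}
insert 44 → {21, 29, 33, 39, 43, 44, 46}

37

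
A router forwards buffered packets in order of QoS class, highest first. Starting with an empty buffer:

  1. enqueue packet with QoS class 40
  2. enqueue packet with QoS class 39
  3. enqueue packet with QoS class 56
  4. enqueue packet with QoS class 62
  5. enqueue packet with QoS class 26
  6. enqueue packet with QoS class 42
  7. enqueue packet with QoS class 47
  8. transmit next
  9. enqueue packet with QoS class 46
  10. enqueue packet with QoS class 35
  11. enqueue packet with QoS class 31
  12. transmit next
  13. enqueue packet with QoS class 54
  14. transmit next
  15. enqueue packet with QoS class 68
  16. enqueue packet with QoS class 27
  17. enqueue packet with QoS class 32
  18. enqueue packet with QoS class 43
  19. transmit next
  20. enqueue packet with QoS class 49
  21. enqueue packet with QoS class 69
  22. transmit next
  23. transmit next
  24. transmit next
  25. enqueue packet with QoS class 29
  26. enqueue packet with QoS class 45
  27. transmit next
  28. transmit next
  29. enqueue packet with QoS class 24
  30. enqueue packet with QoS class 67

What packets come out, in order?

insert 40 → {40}
insert 39 → {40, 39}
insert 56 → {56, 40, 39}
insert 62 → {62, 56, 40, 39}
insert 26 → {62, 56, 40, 39, 26}
insert 42 → {62, 56, 42, 40, 39, 26}
insert 47 → {62, 56, 47, 42, 40, 39, 26}
transmit next → 62; now {56, 47, 42, 40, 39, 26}
insert 46 → {56, 47, 46, 42, 40, 39, 26}
insert 35 → {56, 47, 46, 42, 40, 39, 35, 26}
insert 31 → {56, 47, 46, 42, 40, 39, 35, 31, 26}
transmit next → 56; now {47, 46, 42, 40, 39, 35, 31, 26}
insert 54 → {54, 47, 46, 42, 40, 39, 35, 31, 26}
transmit next → 54; now {47, 46, 42, 40, 39, 35, 31, 26}
insert 68 → {68, 47, 46, 42, 40, 39, 35, 31, 26}
insert 27 → {68, 47, 46, 42, 40, 39, 35, 31, 27, 26}
insert 32 → {68, 47, 46, 42, 40, 39, 35, 32, 31, 27, 26}
insert 43 → {68, 47, 46, 43, 42, 40, 39, 35, 32, 31, 27, 26}
transmit next → 68; now {47, 46, 43, 42, 40, 39, 35, 32, 31, 27, 26}
insert 49 → {49, 47, 46, 43, 42, 40, 39, 35, 32, 31, 27, 26}
insert 69 → {69, 49, 47, 46, 43, 42, 40, 39, 35, 32, 31, 27, 26}
transmit next → 69; now {49, 47, 46, 43, 42, 40, 39, 35, 32, 31, 27, 26}
transmit next → 49; now {47, 46, 43, 42, 40, 39, 35, 32, 31, 27, 26}
transmit next → 47; now {46, 43, 42, 40, 39, 35, 32, 31, 27, 26}
insert 29 → {46, 43, 42, 40, 39, 35, 32, 31, 29, 27, 26}
insert 45 → {46, 45, 43, 42, 40, 39, 35, 32, 31, 29, 27, 26}
transmit next → 46; now {45, 43, 42, 40, 39, 35, 32, 31, 29, 27, 26}
transmit next → 45; now {43, 42, 40, 39, 35, 32, 31, 29, 27, 26}
insert 24 → {43, 42, 40, 39, 35, 32, 31, 29, 27, 26, 24}
insert 67 → {67, 43, 42, 40, 39, 35, 32, 31, 29, 27, 26, 24}

62, 56, 54, 68, 69, 49, 47, 46, 45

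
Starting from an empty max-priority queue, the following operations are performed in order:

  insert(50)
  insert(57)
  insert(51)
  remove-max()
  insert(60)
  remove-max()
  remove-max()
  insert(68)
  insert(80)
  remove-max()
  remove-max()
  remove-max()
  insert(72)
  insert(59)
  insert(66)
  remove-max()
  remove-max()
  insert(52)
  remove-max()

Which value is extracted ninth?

insert 50 → {50}
insert 57 → {57, 50}
insert 51 → {57, 51, 50}
remove-max → 57; now {51, 50}
insert 60 → {60, 51, 50}
remove-max → 60; now {51, 50}
remove-max → 51; now {50}
insert 68 → {68, 50}
insert 80 → {80, 68, 50}
remove-max → 80; now {68, 50}
remove-max → 68; now {50}
remove-max → 50; now {}
insert 72 → {72}
insert 59 → {72, 59}
insert 66 → {72, 66, 59}
remove-max → 72; now {66, 59}
remove-max → 66; now {59}
insert 52 → {59, 52}
remove-max → 59; now {52}

59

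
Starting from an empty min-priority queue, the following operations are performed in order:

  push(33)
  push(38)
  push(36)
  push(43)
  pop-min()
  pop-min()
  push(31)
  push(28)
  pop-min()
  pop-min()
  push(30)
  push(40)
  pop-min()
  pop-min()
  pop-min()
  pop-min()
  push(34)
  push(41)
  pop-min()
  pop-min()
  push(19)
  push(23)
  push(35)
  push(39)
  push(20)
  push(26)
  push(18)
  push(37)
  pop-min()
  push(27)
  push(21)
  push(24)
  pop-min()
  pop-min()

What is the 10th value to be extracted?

41

insert 33 → {33}
insert 38 → {33, 38}
insert 36 → {33, 36, 38}
insert 43 → {33, 36, 38, 43}
pop-min → 33; now {36, 38, 43}
pop-min → 36; now {38, 43}
insert 31 → {31, 38, 43}
insert 28 → {28, 31, 38, 43}
pop-min → 28; now {31, 38, 43}
pop-min → 31; now {38, 43}
insert 30 → {30, 38, 43}
insert 40 → {30, 38, 40, 43}
pop-min → 30; now {38, 40, 43}
pop-min → 38; now {40, 43}
pop-min → 40; now {43}
pop-min → 43; now {}
insert 34 → {34}
insert 41 → {34, 41}
pop-min → 34; now {41}
pop-min → 41; now {}
insert 19 → {19}
insert 23 → {19, 23}
insert 35 → {19, 23, 35}
insert 39 → {19, 23, 35, 39}
insert 20 → {19, 20, 23, 35, 39}
insert 26 → {19, 20, 23, 26, 35, 39}
insert 18 → {18, 19, 20, 23, 26, 35, 39}
insert 37 → {18, 19, 20, 23, 26, 35, 37, 39}
pop-min → 18; now {19, 20, 23, 26, 35, 37, 39}
insert 27 → {19, 20, 23, 26, 27, 35, 37, 39}
insert 21 → {19, 20, 21, 23, 26, 27, 35, 37, 39}
insert 24 → {19, 20, 21, 23, 24, 26, 27, 35, 37, 39}
pop-min → 19; now {20, 21, 23, 24, 26, 27, 35, 37, 39}
pop-min → 20; now {21, 23, 24, 26, 27, 35, 37, 39}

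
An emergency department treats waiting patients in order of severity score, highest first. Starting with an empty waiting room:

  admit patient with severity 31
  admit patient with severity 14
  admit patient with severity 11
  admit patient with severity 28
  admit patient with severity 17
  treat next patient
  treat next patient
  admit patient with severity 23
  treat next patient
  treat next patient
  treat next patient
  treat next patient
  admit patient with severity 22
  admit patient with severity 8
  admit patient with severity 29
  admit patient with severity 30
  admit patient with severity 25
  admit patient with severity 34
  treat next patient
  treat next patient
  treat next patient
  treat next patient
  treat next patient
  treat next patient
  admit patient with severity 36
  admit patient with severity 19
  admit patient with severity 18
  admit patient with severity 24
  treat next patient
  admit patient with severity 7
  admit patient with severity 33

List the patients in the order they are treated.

insert 31 → {31}
insert 14 → {31, 14}
insert 11 → {31, 14, 11}
insert 28 → {31, 28, 14, 11}
insert 17 → {31, 28, 17, 14, 11}
treat next patient → 31; now {28, 17, 14, 11}
treat next patient → 28; now {17, 14, 11}
insert 23 → {23, 17, 14, 11}
treat next patient → 23; now {17, 14, 11}
treat next patient → 17; now {14, 11}
treat next patient → 14; now {11}
treat next patient → 11; now {}
insert 22 → {22}
insert 8 → {22, 8}
insert 29 → {29, 22, 8}
insert 30 → {30, 29, 22, 8}
insert 25 → {30, 29, 25, 22, 8}
insert 34 → {34, 30, 29, 25, 22, 8}
treat next patient → 34; now {30, 29, 25, 22, 8}
treat next patient → 30; now {29, 25, 22, 8}
treat next patient → 29; now {25, 22, 8}
treat next patient → 25; now {22, 8}
treat next patient → 22; now {8}
treat next patient → 8; now {}
insert 36 → {36}
insert 19 → {36, 19}
insert 18 → {36, 19, 18}
insert 24 → {36, 24, 19, 18}
treat next patient → 36; now {24, 19, 18}
insert 7 → {24, 19, 18, 7}
insert 33 → {33, 24, 19, 18, 7}

31 → 28 → 23 → 17 → 14 → 11 → 34 → 30 → 29 → 25 → 22 → 8 → 36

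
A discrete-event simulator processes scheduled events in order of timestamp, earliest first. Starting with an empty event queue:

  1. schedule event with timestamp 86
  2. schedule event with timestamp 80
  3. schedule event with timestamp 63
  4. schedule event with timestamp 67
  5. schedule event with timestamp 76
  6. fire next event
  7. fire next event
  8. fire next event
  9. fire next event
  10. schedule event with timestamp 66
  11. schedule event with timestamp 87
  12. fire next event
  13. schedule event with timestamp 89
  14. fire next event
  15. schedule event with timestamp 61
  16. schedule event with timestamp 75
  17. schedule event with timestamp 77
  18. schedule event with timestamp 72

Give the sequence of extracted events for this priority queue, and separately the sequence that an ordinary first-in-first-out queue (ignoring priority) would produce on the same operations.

priority queue: 63 → 67 → 76 → 80 → 66 → 86; FIFO queue: 86 → 80 → 63 → 67 → 76 → 66

insert 86 → {86}
insert 80 → {80, 86}
insert 63 → {63, 80, 86}
insert 67 → {63, 67, 80, 86}
insert 76 → {63, 67, 76, 80, 86}
fire next event → 63; now {67, 76, 80, 86}
fire next event → 67; now {76, 80, 86}
fire next event → 76; now {80, 86}
fire next event → 80; now {86}
insert 66 → {66, 86}
insert 87 → {66, 86, 87}
fire next event → 66; now {86, 87}
insert 89 → {86, 87, 89}
fire next event → 86; now {87, 89}
insert 61 → {61, 87, 89}
insert 75 → {61, 75, 87, 89}
insert 77 → {61, 75, 77, 87, 89}
insert 72 → {61, 72, 75, 77, 87, 89}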